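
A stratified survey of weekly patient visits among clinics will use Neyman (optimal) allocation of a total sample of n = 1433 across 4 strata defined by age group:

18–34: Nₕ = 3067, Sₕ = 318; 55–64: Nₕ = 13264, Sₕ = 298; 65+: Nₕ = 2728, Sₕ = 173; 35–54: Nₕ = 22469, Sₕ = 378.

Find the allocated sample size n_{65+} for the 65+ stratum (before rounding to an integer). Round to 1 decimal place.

Neyman allocation: nₕ = n·NₕSₕ / Σⱼ NⱼSⱼ.
Σ NⱼSⱼ = 3067·318 + 13264·298 + 2728·173 + 22469·378 = 1.3893204 × 10^7.
n_{65+} = 1433·2728·173 / (1.3893204 × 10^7) = 48.7.

48.7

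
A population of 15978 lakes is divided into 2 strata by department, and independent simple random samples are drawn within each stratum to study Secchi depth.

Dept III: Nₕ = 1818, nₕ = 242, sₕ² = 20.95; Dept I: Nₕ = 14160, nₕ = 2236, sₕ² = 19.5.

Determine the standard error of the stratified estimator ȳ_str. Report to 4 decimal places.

Var(ȳ_str) = Σₕ Wₕ²(1 − fₕ)sₕ²/nₕ with Wₕ = Nₕ/N, N = 15978.
Dept III: Wₕ = 0.11378145; term = 0.11378145²·(1 − 0.13311331)·20.95/242 = 9.7156961 × 10^-4.
Dept I: Wₕ = 0.88621855; term = 0.88621855²·(1 − 0.15790960)·19.5/2236 = 0.0057677071.
Sum = 0.0067392767.
SE = √(0.0067392767) = 0.0821.

0.0821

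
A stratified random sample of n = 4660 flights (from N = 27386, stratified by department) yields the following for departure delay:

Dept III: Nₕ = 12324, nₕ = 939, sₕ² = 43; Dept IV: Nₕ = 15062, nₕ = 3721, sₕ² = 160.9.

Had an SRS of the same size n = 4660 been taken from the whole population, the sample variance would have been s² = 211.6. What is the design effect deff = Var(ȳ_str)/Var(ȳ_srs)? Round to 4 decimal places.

0.4887

Var(ȳ_str) = Σ Wₕ²(1−fₕ)sₕ²/nₕ with Wₕ = Nₕ/27386:
  Dept III: (12324/27386)²·(1−939/12324)·43/939 = 0.0085670318
  Dept IV: (15062/27386)²·(1−3721/15062)·160.9/3721 = 0.0098485696
  → Var(ȳ_str) = 0.018415601.
Var(ȳ_srs) = (1 − 4660/27386)·211.6/4660 = 0.03768115.
deff = 0.018415601 / 0.03768115 = 0.4887.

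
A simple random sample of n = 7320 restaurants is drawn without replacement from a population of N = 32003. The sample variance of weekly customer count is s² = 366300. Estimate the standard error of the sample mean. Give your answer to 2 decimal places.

6.21

Under SRS without replacement, Var(ȳ) = (1 − f)·s²/n with f = n/N = 7320/32003 = 0.22872856.
Var(ȳ) = (1 − 0.22872856)·366300/7320 = 0.77127144·50.040984 = 38.595182.
SE(ȳ) = √(38.595182) = 6.21.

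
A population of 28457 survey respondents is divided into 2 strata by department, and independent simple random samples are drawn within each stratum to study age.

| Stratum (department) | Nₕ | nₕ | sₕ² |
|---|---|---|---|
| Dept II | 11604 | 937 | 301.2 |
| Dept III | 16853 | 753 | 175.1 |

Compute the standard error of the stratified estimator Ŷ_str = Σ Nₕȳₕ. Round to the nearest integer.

Var(Ŷ_str) = Σₕ Nₕ²(1 − fₕ)sₕ²/nₕ.
Dept II: 11604²·(1 − 937/11604)·301.2/937 = 3.9789217 × 10^7.
Dept III: 16853²·(1 − 753/16853)·175.1/753 = 6.3094902 × 10^7.
Sum = 1.0288412 × 10^8.
SE = √(1.0288412 × 10^8) = 10143.

10143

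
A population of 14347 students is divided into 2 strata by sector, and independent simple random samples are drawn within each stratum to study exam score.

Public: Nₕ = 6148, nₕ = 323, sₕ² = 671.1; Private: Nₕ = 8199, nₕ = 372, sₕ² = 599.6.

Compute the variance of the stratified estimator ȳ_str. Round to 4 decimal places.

0.8640

Var(ȳ_str) = Σₕ Wₕ²(1 − fₕ)sₕ²/nₕ with Wₕ = Nₕ/N, N = 14347.
Public: Wₕ = 0.42852164; term = 0.42852164²·(1 − 0.05253741)·671.1/323 = 0.36148669.
Private: Wₕ = 0.57147836; term = 0.57147836²·(1 − 0.04537139)·599.6/372 = 0.50251926.
Sum = 0.86400595.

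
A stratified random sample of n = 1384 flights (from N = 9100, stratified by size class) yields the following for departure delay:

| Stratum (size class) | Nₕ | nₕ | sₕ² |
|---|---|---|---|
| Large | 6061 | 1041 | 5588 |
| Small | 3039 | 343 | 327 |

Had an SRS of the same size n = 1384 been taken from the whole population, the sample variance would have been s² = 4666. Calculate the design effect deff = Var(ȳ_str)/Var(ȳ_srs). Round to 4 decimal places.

0.7229

Var(ȳ_str) = Σ Wₕ²(1−fₕ)sₕ²/nₕ with Wₕ = Nₕ/9100:
  Large: (6061/9100)²·(1−1041/6061)·5588/1041 = 1.9722905
  Small: (3039/9100)²·(1−343/3039)·327/343 = 0.094323832
  → Var(ȳ_str) = 2.0666143.
Var(ȳ_srs) = (1 − 1384/9100)·4666/1384 = 2.85864.
deff = 2.0666143 / 2.85864 = 0.7229.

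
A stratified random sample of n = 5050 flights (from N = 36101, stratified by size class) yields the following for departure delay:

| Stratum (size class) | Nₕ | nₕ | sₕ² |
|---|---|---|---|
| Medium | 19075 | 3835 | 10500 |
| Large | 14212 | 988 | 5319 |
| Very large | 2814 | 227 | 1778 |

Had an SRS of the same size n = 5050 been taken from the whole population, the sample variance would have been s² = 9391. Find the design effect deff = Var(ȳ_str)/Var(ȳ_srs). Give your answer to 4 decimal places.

Var(ȳ_str) = Σ Wₕ²(1−fₕ)sₕ²/nₕ with Wₕ = Nₕ/36101:
  Medium: (19075/36101)²·(1−3835/19075)·10500/3835 = 0.61070993
  Large: (14212/36101)²·(1−988/14212)·5319/988 = 0.77634118
  Very large: (2814/36101)²·(1−227/2814)·1778/227 = 0.043750997
  → Var(ȳ_str) = 1.4308021.
Var(ȳ_srs) = (1 − 5050/36101)·9391/5050 = 1.5994727.
deff = 1.4308021 / 1.5994727 = 0.8945.

0.8945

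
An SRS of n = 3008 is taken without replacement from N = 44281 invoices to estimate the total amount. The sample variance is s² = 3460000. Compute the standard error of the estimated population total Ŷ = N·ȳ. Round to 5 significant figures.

1.4499 × 10^6

Var(Ŷ) = N²·Var(ȳ) = N²·(1 − n/N)·s²/n.
f = 3008/44281 = 0.06792981; Var(ȳ) = 0.93207019·3460000/3008 = 1072.1286.
Var(Ŷ) = 44281² · 1072.1286 = 2.1022372 × 10^12.
SE(Ŷ) = √(2.1022372 × 10^12) = 1.4499 × 10^6.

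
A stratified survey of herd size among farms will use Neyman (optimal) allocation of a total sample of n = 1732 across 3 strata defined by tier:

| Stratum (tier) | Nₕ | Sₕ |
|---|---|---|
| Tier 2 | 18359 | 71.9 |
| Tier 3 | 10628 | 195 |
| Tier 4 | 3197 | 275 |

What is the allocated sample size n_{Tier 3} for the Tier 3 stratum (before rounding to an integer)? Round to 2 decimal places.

Neyman allocation: nₕ = n·NₕSₕ / Σⱼ NⱼSⱼ.
Σ NⱼSⱼ = 18359·71.9 + 10628·195 + 3197·275 = 4.2716471 × 10^6.
n_{Tier 3} = 1732·10628·195 / (4.2716471 × 10^6) = 840.31.

840.31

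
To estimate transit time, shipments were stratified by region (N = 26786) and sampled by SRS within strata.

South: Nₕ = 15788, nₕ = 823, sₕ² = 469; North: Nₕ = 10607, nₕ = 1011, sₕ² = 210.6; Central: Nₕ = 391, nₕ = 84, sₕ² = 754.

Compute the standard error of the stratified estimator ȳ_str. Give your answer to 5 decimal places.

Var(ȳ_str) = Σₕ Wₕ²(1 − fₕ)sₕ²/nₕ with Wₕ = Nₕ/N, N = 26786.
South: Wₕ = 0.58941238; term = 0.58941238²·(1 − 0.05212820)·469/823 = 0.18765542.
North: Wₕ = 0.39599044; term = 0.39599044²·(1 − 0.09531442)·210.6/1011 = 0.029551143.
Central: Wₕ = 0.01459718; term = 0.01459718²·(1 − 0.21483376)·754/84 = 0.0015017286.
Sum = 0.21870829.
SE = √(0.21870829) = 0.46766.

0.46766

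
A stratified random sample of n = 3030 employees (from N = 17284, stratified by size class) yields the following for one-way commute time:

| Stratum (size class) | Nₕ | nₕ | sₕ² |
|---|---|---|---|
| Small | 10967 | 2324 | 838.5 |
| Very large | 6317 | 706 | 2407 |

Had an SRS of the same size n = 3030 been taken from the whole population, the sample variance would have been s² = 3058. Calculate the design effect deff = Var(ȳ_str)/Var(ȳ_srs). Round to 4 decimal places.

Var(ȳ_str) = Σ Wₕ²(1−fₕ)sₕ²/nₕ with Wₕ = Nₕ/17284:
  Small: (10967/17284)²·(1−2324/10967)·838.5/2324 = 0.11448031
  Very large: (6317/17284)²·(1−706/6317)·2407/706 = 0.40451443
  → Var(ȳ_str) = 0.51899474.
Var(ȳ_srs) = (1 − 3030/17284)·3058/3030 = 0.83231429.
deff = 0.51899474 / 0.83231429 = 0.6236.

0.6236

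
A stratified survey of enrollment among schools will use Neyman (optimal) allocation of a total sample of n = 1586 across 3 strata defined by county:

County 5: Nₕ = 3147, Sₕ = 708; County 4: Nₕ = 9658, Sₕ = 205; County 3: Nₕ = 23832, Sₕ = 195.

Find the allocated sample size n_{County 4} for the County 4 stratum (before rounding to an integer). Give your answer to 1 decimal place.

Neyman allocation: nₕ = n·NₕSₕ / Σⱼ NⱼSⱼ.
Σ NⱼSⱼ = 3147·708 + 9658·205 + 23832·195 = 8.855206 × 10^6.
n_{County 4} = 1586·9658·205 / (8.855206 × 10^6) = 354.6.

354.6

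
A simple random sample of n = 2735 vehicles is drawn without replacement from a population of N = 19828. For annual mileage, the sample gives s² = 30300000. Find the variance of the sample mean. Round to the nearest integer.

9550

Under SRS without replacement, Var(ȳ) = (1 − f)·s²/n with f = n/N = 2735/19828 = 0.13793625.
Var(ȳ) = (1 − 0.13793625)·30300000/2735 = 0.86206375·11078.611 = 9550.4686.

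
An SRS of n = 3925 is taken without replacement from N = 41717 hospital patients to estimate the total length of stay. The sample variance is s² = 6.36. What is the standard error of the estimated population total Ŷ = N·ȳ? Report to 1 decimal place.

Var(Ŷ) = N²·Var(ȳ) = N²·(1 − n/N)·s²/n.
f = 3925/41717 = 0.09408634; Var(ȳ) = 0.90591366·6.36/3925 = 0.0014679263.
Var(Ŷ) = 41717² · 0.0014679263 = 2.554644 × 10^6.
SE(Ŷ) = √(2.554644 × 10^6) = 1598.3.

1598.3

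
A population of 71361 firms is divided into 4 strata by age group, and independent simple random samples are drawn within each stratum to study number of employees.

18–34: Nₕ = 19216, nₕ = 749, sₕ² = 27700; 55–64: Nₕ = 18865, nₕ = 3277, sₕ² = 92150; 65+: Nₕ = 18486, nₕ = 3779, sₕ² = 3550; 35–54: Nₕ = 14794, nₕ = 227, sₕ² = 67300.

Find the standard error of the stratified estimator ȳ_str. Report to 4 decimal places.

4.0985

Var(ȳ_str) = Σₕ Wₕ²(1 − fₕ)sₕ²/nₕ with Wₕ = Nₕ/N, N = 71361.
18–34: Wₕ = 0.26927874; term = 0.26927874²·(1 − 0.03897794)·27700/749 = 2.5771247.
55–64: Wₕ = 0.26436008; term = 0.26436008²·(1 − 0.17370792)·92150/3277 = 1.6238438.
65+: Wₕ = 0.25904906; term = 0.25904906²·(1 − 0.20442497)·3550/3779 = 0.050152969.
35–54: Wₕ = 0.20731212; term = 0.20731212²·(1 − 0.01534406)·67300/227 = 12.546514.
Sum = 16.797635.
SE = √(16.797635) = 4.0985.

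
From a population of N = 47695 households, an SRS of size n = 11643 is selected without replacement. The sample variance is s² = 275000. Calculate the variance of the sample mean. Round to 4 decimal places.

17.8535

Under SRS without replacement, Var(ȳ) = (1 − f)·s²/n with f = n/N = 11643/47695 = 0.24411364.
Var(ȳ) = (1 − 0.24411364)·275000/11643 = 0.75588636·23.619342 = 17.853539.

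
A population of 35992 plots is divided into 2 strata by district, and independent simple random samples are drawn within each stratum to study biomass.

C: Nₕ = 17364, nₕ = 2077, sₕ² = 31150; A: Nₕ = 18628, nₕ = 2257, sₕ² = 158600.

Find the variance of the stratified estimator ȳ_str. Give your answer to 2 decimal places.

Var(ȳ_str) = Σₕ Wₕ²(1 − fₕ)sₕ²/nₕ with Wₕ = Nₕ/N, N = 35992.
C: Wₕ = 0.48244054; term = 0.48244054²·(1 − 0.11961530)·31150/2077 = 3.073135.
A: Wₕ = 0.51755946; term = 0.51755946²·(1 − 0.12116169)·158600/2257 = 16.542498.
Sum = 19.615633.

19.62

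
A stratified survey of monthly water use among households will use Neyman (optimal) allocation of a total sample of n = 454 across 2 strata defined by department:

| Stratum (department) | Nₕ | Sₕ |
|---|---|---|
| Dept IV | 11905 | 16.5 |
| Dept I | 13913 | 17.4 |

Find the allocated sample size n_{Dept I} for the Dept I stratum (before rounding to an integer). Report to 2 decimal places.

Neyman allocation: nₕ = n·NₕSₕ / Σⱼ NⱼSⱼ.
Σ NⱼSⱼ = 11905·16.5 + 13913·17.4 = 438518.7.
n_{Dept I} = 454·13913·17.4 / 438518.7 = 250.63.

250.63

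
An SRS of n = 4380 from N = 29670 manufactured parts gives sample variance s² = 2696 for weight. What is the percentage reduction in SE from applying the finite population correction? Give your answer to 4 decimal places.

7.6758

f = n/N = 4380/29670 = 0.14762386.
SE_no-fpc = √(s²/n) = 0.78455409; SE_fpc = √((1−f)s²/n) = 0.72433343.
Ratio = √(1−f) = 0.92324219. Reduction = 100·(1 − 0.92324219) = 7.6758%.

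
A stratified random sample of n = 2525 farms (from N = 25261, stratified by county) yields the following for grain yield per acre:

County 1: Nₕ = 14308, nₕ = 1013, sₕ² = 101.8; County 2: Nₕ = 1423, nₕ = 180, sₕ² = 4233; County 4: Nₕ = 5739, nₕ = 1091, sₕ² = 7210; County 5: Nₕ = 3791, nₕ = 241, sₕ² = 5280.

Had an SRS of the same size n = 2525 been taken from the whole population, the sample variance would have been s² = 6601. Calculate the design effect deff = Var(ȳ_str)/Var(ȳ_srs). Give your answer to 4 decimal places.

Var(ȳ_str) = Σ Wₕ²(1−fₕ)sₕ²/nₕ with Wₕ = Nₕ/25261:
  County 1: (14308/25261)²·(1−1013/14308)·101.8/1013 = 0.029957428
  County 2: (1423/25261)²·(1−180/1423)·4233/180 = 0.065185457
  County 4: (5739/25261)²·(1−1091/5739)·7210/1091 = 0.27625604
  County 5: (3791/25261)²·(1−241/3791)·5280/241 = 0.46205954
  → Var(ȳ_str) = 0.83345847.
Var(ȳ_srs) = (1 − 2525/25261)·6601/2525 = 2.3529455.
deff = 0.83345847 / 2.3529455 = 0.3542.

0.3542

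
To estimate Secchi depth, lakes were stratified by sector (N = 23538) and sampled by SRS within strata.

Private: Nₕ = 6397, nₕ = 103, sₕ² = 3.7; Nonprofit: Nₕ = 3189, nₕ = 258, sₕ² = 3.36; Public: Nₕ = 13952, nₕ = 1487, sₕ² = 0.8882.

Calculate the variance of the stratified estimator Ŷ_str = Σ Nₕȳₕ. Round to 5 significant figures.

1.6719 × 10^6

Var(Ŷ_str) = Σₕ Nₕ²(1 − fₕ)sₕ²/nₕ.
Private: 6397²·(1 − 103/6397)·3.7/103 = 1.4463306 × 10^6.
Nonprofit: 3189²·(1 − 258/3189)·3.36/258 = 121727.84.
Public: 13952²·(1 − 1487/13952)·0.8882/1487 = 103879.19.
Sum = 1.6719376 × 10^6.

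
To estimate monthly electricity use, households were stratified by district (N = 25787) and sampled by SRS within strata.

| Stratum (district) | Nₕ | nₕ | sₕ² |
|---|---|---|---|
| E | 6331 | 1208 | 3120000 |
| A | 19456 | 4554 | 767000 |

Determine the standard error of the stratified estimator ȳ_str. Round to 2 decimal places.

14.12

Var(ȳ_str) = Σₕ Wₕ²(1 − fₕ)sₕ²/nₕ with Wₕ = Nₕ/N, N = 25787.
E: Wₕ = 0.24551130; term = 0.24551130²·(1 − 0.19080714)·3120000/1208 = 125.97451.
A: Wₕ = 0.75448870; term = 0.75448870²·(1 − 0.23406661)·767000/4554 = 73.434275.
Sum = 199.40879.
SE = √(199.40879) = 14.12.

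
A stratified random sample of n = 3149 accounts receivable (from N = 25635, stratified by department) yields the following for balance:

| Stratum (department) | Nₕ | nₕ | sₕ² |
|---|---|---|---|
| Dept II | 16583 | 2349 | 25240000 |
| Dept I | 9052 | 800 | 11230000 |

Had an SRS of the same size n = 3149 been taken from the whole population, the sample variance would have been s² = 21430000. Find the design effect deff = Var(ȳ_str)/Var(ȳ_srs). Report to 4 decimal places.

Var(ȳ_str) = Σ Wₕ²(1−fₕ)sₕ²/nₕ with Wₕ = Nₕ/25635:
  Dept II: (16583/25635)²·(1−2349/16583)·25240000/2349 = 3859.4885
  Dept I: (9052/25635)²·(1−800/9052)·11230000/800 = 1595.6105
  → Var(ȳ_str) = 5455.099.
Var(ȳ_srs) = (1 − 3149/25635)·21430000/3149 = 5969.3686.
deff = 5455.099 / 5969.3686 = 0.9138.

0.9138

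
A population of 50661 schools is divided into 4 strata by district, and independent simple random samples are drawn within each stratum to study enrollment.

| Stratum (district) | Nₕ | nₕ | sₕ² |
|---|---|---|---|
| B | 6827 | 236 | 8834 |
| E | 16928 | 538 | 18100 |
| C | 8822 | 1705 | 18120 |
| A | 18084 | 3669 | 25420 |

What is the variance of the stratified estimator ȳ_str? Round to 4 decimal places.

Var(ȳ_str) = Σₕ Wₕ²(1 − fₕ)sₕ²/nₕ with Wₕ = Nₕ/N, N = 50661.
B: Wₕ = 0.13475849; term = 0.13475849²·(1 − 0.03456862)·8834/236 = 0.65626477.
E: Wₕ = 0.33414263; term = 0.33414263²·(1 − 0.03178166)·18100/538 = 3.636917.
C: Wₕ = 0.17413790; term = 0.17413790²·(1 − 0.19326683)·18120/1705 = 0.25998621.
A: Wₕ = 0.35696098; term = 0.35696098²·(1 − 0.20288653)·25420/3669 = 0.7037031.
Sum = 5.2568711.

5.2569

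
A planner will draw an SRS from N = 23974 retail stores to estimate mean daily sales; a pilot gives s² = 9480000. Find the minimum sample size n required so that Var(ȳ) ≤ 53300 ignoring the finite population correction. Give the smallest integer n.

Without fpc, n₀ = s²/D = 9480000/53300 = 177.8612.
Rounding up, n = 178.

178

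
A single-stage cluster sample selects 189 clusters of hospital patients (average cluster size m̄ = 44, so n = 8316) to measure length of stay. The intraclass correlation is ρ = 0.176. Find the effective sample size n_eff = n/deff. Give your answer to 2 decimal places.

970.59

deff = 1 + (44 − 1)·0.176 = 1 + 7.568 = 8.568.
n_eff = 8316 / 8.568 = 970.59.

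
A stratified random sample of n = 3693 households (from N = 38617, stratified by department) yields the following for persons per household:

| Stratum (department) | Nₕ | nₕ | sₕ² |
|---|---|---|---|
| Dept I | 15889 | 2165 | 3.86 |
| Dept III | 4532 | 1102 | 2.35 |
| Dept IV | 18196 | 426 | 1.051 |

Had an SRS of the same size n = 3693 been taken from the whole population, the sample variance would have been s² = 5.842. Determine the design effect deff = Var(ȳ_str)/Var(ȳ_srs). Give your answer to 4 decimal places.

0.5717

Var(ȳ_str) = Σ Wₕ²(1−fₕ)sₕ²/nₕ with Wₕ = Nₕ/38617:
  Dept I: (15889/38617)²·(1−2165/15889)·3.86/2165 = 2.6070515 × 10^-4
  Dept III: (4532/38617)²·(1−1102/4532)·2.35/1102 = 2.2228657 × 10^-5
  Dept IV: (18196/38617)²·(1−426/18196)·1.051/426 = 5.3493302 × 10^-4
  → Var(ȳ_str) = 8.1786683 × 10^-4.
Var(ȳ_srs) = (1 − 3693/38617)·5.842/3693 = 0.0014306312.
deff = (8.1786683 × 10^-4) / 0.0014306312 = 0.5717.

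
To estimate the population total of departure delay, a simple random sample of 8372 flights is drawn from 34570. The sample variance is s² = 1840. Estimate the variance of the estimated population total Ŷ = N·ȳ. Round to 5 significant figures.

Var(Ŷ) = N²·Var(ȳ) = N²·(1 − n/N)·s²/n.
f = 8372/34570 = 0.24217530; Var(ȳ) = 0.75782470·1840/8372 = 0.16655488.
Var(Ŷ) = 34570² · 0.16655488 = 1.9904722 × 10^8.

1.9905 × 10^8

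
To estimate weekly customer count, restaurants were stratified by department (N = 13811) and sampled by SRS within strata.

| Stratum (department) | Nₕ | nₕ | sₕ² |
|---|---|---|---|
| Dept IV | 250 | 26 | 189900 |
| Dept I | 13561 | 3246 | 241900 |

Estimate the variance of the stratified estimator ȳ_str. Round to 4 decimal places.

Var(ȳ_str) = Σₕ Wₕ²(1 − fₕ)sₕ²/nₕ with Wₕ = Nₕ/N, N = 13811.
Dept IV: Wₕ = 0.01810151; term = 0.01810151²·(1 − 0.10400000)·189900/26 = 2.144319.
Dept I: Wₕ = 0.98189849; term = 0.98189849²·(1 − 0.23936288)·241900/3246 = 54.650992.
Sum = 56.795311.

56.7953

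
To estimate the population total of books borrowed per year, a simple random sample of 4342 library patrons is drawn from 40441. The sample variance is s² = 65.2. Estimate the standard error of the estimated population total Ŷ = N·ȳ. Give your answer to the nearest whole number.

Var(Ŷ) = N²·Var(ȳ) = N²·(1 − n/N)·s²/n.
f = 4342/40441 = 0.10736629; Var(ȳ) = 0.89263371·65.2/4342 = 0.013403896.
Var(Ŷ) = 40441² · 0.013403896 = 2.192173 × 10^7.
SE(Ŷ) = √(2.192173 × 10^7) = 4682.

4682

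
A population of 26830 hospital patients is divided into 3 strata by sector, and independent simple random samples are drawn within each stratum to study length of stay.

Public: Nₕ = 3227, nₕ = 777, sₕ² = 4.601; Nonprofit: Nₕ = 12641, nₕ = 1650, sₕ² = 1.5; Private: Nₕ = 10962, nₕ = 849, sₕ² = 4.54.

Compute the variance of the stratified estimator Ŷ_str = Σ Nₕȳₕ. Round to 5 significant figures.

765940

Var(Ŷ_str) = Σₕ Nₕ²(1 − fₕ)sₕ²/nₕ.
Public: 3227²·(1 − 777/3227)·4.601/777 = 46816.211.
Nonprofit: 12641²·(1 − 1650/12641)·1.5/1650 = 126306.57.
Private: 10962²·(1 − 849/10962)·4.54/849 = 592813.34.
Sum = 765936.12.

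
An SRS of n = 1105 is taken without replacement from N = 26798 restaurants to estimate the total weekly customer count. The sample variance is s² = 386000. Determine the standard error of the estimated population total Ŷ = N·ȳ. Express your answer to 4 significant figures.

Var(Ŷ) = N²·Var(ȳ) = N²·(1 − n/N)·s²/n.
f = 1105/26798 = 0.04123442; Var(ȳ) = 0.95876558·386000/1105 = 334.91721.
Var(Ŷ) = 26798² · 334.91721 = 2.4051504 × 10^11.
SE(Ŷ) = √(2.4051504 × 10^11) = 490400.

490400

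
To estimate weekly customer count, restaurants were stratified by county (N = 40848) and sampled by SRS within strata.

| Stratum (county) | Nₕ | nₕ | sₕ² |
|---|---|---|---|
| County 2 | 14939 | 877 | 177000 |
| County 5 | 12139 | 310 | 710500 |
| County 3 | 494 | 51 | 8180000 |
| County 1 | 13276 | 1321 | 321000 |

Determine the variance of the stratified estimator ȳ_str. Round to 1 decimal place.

Var(ȳ_str) = Σₕ Wₕ²(1 − fₕ)sₕ²/nₕ with Wₕ = Nₕ/N, N = 40848.
County 2: Wₕ = 0.36572170; term = 0.36572170²·(1 − 0.05870540)·177000/877 = 25.409768.
County 5: Wₕ = 0.29717489; term = 0.29717489²·(1 − 0.02553752)·710500/310 = 197.23852.
County 3: Wₕ = 0.01209362; term = 0.01209362²·(1 − 0.10323887)·8180000/51 = 21.036438.
County 1: Wₕ = 0.32500979; term = 0.32500979²·(1 − 0.09950286)·321000/1321 = 23.114124.
Sum = 266.79885.

266.8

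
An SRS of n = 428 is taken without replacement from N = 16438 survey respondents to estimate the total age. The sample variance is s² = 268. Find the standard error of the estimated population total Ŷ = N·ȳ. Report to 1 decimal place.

12837.1

Var(Ŷ) = N²·Var(ȳ) = N²·(1 − n/N)·s²/n.
f = 428/16438 = 0.02603723; Var(ȳ) = 0.97396277·268/428 = 0.60986454.
Var(Ŷ) = 16438² · 0.60986454 = 1.6479018 × 10^8.
SE(Ŷ) = √(1.6479018 × 10^8) = 12837.1.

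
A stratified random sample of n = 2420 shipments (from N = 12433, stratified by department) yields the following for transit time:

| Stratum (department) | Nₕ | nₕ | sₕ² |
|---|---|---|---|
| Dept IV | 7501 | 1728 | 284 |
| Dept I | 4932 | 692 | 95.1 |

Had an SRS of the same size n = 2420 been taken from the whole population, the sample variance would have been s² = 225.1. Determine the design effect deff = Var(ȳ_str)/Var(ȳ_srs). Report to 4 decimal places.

Var(ȳ_str) = Σ Wₕ²(1−fₕ)sₕ²/nₕ with Wₕ = Nₕ/12433:
  Dept IV: (7501/12433)²·(1−1728/7501)·284/1728 = 0.046040863
  Dept I: (4932/12433)²·(1−692/4932)·95.1/692 = 0.018591374
  → Var(ȳ_str) = 0.064632237.
Var(ȳ_srs) = (1 − 2420/12433)·225.1/2420 = 0.074911486.
deff = 0.064632237 / 0.074911486 = 0.8628.

0.8628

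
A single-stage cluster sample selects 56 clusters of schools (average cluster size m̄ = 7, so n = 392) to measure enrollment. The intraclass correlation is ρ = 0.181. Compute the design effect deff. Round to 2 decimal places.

2.09

deff = 1 + (7 − 1)·0.181 = 1 + 1.086 = 2.086.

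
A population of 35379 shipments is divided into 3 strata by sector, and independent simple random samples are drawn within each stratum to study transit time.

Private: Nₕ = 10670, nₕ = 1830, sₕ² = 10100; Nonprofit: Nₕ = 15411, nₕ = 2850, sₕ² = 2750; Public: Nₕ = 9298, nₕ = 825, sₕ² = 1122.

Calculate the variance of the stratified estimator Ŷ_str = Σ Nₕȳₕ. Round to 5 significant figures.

Var(Ŷ_str) = Σₕ Nₕ²(1 − fₕ)sₕ²/nₕ.
Private: 10670²·(1 − 1830/10670)·10100/1830 = 5.2057939 × 10^8.
Nonprofit: 15411²·(1 − 2850/15411)·2750/2850 = 1.8678538 × 10^8.
Public: 9298²·(1 − 825/9298)·1122/825 = 1.0714346 × 10^8.
Sum = 8.1450823 × 10^8.

8.1451 × 10^8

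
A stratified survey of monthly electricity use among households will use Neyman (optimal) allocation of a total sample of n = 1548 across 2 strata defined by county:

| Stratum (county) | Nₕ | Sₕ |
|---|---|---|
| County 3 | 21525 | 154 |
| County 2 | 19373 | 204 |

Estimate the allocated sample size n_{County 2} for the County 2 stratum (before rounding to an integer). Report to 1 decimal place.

841.9

Neyman allocation: nₕ = n·NₕSₕ / Σⱼ NⱼSⱼ.
Σ NⱼSⱼ = 21525·154 + 19373·204 = 7.266942 × 10^6.
n_{County 2} = 1548·19373·204 / (7.266942 × 10^6) = 841.9.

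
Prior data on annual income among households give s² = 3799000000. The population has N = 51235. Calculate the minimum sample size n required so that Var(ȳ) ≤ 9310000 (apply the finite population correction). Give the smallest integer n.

Without fpc, n₀ = s²/D = 3799000000/9310000 = 408.0559.
With fpc, (1 − n/N)·s²/n ≤ D requires n ≥ n₀/(1 + n₀/N) = 408.0559/(1 + 408.0559/51235) = 404.8317.
Rounding up, n = 405.

405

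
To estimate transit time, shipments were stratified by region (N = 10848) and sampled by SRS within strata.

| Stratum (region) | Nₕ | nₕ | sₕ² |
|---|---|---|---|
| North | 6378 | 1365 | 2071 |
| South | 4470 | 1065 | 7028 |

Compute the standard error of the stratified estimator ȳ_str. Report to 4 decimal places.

1.1250

Var(ȳ_str) = Σₕ Wₕ²(1 − fₕ)sₕ²/nₕ with Wₕ = Nₕ/N, N = 10848.
North: Wₕ = 0.58794248; term = 0.58794248²·(1 − 0.21401693)·2071/1365 = 0.41222119.
South: Wₕ = 0.41205752; term = 0.41205752²·(1 − 0.23825503)·7028/1065 = 0.85350768.
Sum = 1.2657289.
SE = √(1.2657289) = 1.1250.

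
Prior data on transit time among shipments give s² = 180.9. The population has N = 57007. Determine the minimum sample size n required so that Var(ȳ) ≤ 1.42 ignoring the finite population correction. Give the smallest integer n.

Without fpc, n₀ = s²/D = 180.9/1.42 = 127.3944.
Rounding up, n = 128.

128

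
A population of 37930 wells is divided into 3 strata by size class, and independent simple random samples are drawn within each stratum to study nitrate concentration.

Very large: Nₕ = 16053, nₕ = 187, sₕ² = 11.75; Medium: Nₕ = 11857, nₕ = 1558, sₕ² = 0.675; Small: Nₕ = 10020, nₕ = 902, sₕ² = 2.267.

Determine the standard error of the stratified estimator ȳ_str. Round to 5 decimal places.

0.10640

Var(ȳ_str) = Σₕ Wₕ²(1 − fₕ)sₕ²/nₕ with Wₕ = Nₕ/N, N = 37930.
Very large: Wₕ = 0.42322700; term = 0.42322700²·(1 − 0.01164891)·11.75/187 = 0.011123827.
Medium: Wₕ = 0.31260216; term = 0.31260216²·(1 − 0.13139917)·0.675/1558 = 3.677397 × 10^-5.
Small: Wₕ = 0.26417084; term = 0.26417084²·(1 − 0.09001996)·2.267/902 = 1.5960504 × 10^-4.
Sum = 0.011320206.
SE = √(0.011320206) = 0.10640.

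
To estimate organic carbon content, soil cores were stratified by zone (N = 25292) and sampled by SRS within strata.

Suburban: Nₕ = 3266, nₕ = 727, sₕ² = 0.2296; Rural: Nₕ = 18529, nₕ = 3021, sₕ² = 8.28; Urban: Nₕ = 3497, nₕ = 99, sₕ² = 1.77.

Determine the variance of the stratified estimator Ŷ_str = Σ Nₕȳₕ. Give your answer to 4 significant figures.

Var(Ŷ_str) = Σₕ Nₕ²(1 − fₕ)sₕ²/nₕ.
Suburban: 3266²·(1 − 727/3266)·0.2296/727 = 2618.8846.
Rural: 18529²·(1 − 3021/18529)·8.28/3021 = 787566.77.
Urban: 3497²·(1 − 99/3497)·1.77/99 = 212450.17.
Sum = 1.0026358 × 10^6.

1.003 × 10^6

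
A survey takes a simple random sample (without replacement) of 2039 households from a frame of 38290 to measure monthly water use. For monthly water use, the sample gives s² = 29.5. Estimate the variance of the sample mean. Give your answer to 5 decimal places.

0.01370

Under SRS without replacement, Var(ȳ) = (1 − f)·s²/n with f = n/N = 2039/38290 = 0.05325150.
Var(ȳ) = (1 − 0.05325150)·29.5/2039 = 0.94674850·0.014467876 = 0.01369744.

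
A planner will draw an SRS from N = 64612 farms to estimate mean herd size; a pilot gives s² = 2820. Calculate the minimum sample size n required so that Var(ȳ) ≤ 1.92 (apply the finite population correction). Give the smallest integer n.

Without fpc, n₀ = s²/D = 2820/1.92 = 1468.7500.
With fpc, (1 − n/N)·s²/n ≤ D requires n ≥ n₀/(1 + n₀/N) = 1468.7500/(1 + 1468.7500/64612) = 1436.1047.
Rounding up, n = 1437.

1437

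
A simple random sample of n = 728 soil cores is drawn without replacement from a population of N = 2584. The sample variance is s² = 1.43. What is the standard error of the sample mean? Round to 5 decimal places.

0.03756

Under SRS without replacement, Var(ȳ) = (1 − f)·s²/n with f = n/N = 728/2584 = 0.28173375.
Var(ȳ) = (1 − 0.28173375)·1.43/728 = 0.71826625·0.0019642857 = 0.0014108801.
SE(ȳ) = √(0.0014108801) = 0.03756.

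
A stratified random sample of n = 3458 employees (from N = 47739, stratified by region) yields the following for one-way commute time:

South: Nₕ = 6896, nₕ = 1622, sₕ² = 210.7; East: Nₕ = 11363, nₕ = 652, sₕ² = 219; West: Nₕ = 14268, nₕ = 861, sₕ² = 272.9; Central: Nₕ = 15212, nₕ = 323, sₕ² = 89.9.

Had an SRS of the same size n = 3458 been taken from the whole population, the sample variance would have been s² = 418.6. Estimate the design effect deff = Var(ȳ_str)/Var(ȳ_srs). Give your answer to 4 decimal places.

0.6615

Var(ȳ_str) = Σ Wₕ²(1−fₕ)sₕ²/nₕ with Wₕ = Nₕ/47739:
  South: (6896/47739)²·(1−1622/6896)·210.7/1622 = 0.0020730245
  East: (11363/47739)²·(1−652/11363)·219/652 = 0.017937954
  West: (14268/47739)²·(1−861/14268)·272.9/861 = 0.026604093
  Central: (15212/47739)²·(1−323/15212)·89.9/323 = 0.02766065
  → Var(ȳ_str) = 0.074275722.
Var(ȳ_srs) = (1 − 3458/47739)·418.6/3458 = 0.11228412.
deff = 0.074275722 / 0.11228412 = 0.6615.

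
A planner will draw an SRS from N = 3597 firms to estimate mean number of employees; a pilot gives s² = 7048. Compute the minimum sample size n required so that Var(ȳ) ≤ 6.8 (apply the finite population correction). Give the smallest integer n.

Without fpc, n₀ = s²/D = 7048/6.8 = 1036.4706.
With fpc, (1 − n/N)·s²/n ≤ D requires n ≥ n₀/(1 + n₀/N) = 1036.4706/(1 + 1036.4706/3597) = 804.6204.
Rounding up, n = 805.

805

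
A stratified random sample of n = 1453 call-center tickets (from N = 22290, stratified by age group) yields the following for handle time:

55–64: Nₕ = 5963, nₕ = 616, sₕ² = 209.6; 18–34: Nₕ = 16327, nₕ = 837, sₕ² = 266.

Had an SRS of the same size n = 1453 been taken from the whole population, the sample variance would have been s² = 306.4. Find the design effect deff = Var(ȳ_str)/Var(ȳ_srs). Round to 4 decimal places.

0.9314

Var(ȳ_str) = Σ Wₕ²(1−fₕ)sₕ²/nₕ with Wₕ = Nₕ/22290:
  55–64: (5963/22290)²·(1−616/5963)·209.6/616 = 0.021835615
  18–34: (16327/22290)²·(1−837/16327)·266/837 = 0.16176846
  → Var(ȳ_str) = 0.18360408.
Var(ȳ_srs) = (1 − 1453/22290)·306.4/1453 = 0.19712798.
deff = 0.18360408 / 0.19712798 = 0.9314.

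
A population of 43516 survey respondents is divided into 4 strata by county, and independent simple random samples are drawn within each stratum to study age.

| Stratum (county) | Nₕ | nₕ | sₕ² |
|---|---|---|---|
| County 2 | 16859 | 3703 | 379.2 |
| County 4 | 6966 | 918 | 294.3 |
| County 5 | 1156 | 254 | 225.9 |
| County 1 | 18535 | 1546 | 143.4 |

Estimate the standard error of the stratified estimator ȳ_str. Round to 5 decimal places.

0.18719

Var(ȳ_str) = Σₕ Wₕ²(1 − fₕ)sₕ²/nₕ with Wₕ = Nₕ/N, N = 43516.
County 2: Wₕ = 0.38742072; term = 0.38742072²·(1 − 0.21964529)·379.2/3703 = 0.01199423.
County 4: Wₕ = 0.16007905; term = 0.16007905²·(1 − 0.13178295)·294.3/918 = 0.0071325512.
County 5: Wₕ = 0.02656494; term = 0.02656494²·(1 − 0.21972318)·225.9/254 = 4.8972125 × 10^-4.
County 1: Wₕ = 0.42593529; term = 0.42593529²·(1 − 0.08340977)·143.4/1546 = 0.015424182.
Sum = 0.035040684.
SE = √(0.035040684) = 0.18719.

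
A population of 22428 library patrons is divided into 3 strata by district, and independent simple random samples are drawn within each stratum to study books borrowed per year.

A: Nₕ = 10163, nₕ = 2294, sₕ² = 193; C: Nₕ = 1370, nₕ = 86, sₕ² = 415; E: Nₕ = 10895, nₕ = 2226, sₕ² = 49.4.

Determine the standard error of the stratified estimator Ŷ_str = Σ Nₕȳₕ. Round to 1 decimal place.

4160.9

Var(Ŷ_str) = Σₕ Nₕ²(1 − fₕ)sₕ²/nₕ.
A: 10163²·(1 − 2294/10163)·193/2294 = 6.7283003 × 10^6.
C: 1370²·(1 − 86/1370)·415/86 = 8.4885837 × 10^6.
E: 10895²·(1 − 2226/10895)·49.4/2226 = 2.0960326 × 10^6.
Sum = 1.7312917 × 10^7.
SE = √(1.7312917 × 10^7) = 4160.9.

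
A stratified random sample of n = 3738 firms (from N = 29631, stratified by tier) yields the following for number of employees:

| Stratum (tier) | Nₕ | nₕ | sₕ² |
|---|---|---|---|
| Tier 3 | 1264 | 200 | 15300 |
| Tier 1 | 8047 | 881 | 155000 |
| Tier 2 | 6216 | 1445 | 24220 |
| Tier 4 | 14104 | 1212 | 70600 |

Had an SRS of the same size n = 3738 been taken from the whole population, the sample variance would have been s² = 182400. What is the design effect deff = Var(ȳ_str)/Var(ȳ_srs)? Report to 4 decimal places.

Var(ȳ_str) = Σ Wₕ²(1−fₕ)sₕ²/nₕ with Wₕ = Nₕ/29631:
  Tier 3: (1264/29631)²·(1−200/1264)·15300/200 = 0.11718109
  Tier 1: (8047/29631)²·(1−881/8047)·155000/881 = 11.555107
  Tier 2: (6216/29631)²·(1−1445/6216)·24220/1445 = 0.56615337
  Tier 4: (14104/29631)²·(1−1212/14104)·70600/1212 = 12.063465
  → Var(ȳ_str) = 24.301906.
Var(ȳ_srs) = (1 − 3738/29631)·182400/3738 = 42.640432.
deff = 24.301906 / 42.640432 = 0.5699.

0.5699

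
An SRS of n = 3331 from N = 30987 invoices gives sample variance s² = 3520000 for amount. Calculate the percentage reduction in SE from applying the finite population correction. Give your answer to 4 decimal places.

5.5276

f = n/N = 3331/30987 = 0.10749669.
SE_no-fpc = √(s²/n) = 32.507533; SE_fpc = √((1−f)s²/n) = 30.710645.
Ratio = √(1−f) = 0.94472393. Reduction = 100·(1 − 0.94472393) = 5.5276%.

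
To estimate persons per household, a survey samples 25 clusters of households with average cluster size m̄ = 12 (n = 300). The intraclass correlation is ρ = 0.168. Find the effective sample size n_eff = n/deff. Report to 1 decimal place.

105.3

deff = 1 + (12 − 1)·0.168 = 1 + 1.848 = 2.848.
n_eff = 300 / 2.848 = 105.3.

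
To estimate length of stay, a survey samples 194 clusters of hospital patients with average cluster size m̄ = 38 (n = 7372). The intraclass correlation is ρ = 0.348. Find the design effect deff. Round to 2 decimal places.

13.88

deff = 1 + (38 − 1)·0.348 = 1 + 12.876 = 13.876.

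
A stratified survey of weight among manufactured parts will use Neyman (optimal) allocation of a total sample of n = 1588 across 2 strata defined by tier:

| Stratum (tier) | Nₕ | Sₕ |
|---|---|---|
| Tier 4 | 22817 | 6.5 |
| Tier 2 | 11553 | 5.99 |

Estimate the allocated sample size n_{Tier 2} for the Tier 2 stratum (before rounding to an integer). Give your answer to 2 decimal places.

Neyman allocation: nₕ = n·NₕSₕ / Σⱼ NⱼSⱼ.
Σ NⱼSⱼ = 22817·6.5 + 11553·5.99 = 217512.97.
n_{Tier 2} = 1588·11553·5.99 / 217512.97 = 505.23.

505.23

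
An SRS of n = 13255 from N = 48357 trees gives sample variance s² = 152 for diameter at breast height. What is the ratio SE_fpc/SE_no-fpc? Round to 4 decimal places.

f = n/N = 13255/48357 = 0.27410716.
SE_no-fpc = √(s²/n) = 0.10708581; SE_fpc = √((1−f)s²/n) = 0.091236409.
Ratio = √(1−f) = 0.85199345.

0.8520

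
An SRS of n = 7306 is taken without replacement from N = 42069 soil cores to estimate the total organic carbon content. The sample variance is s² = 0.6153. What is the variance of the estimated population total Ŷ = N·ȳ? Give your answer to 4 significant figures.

Var(Ŷ) = N²·Var(ȳ) = N²·(1 − n/N)·s²/n.
f = 7306/42069 = 0.17366707; Var(ȳ) = 0.82633293·0.6153/7306 = 6.9592479 × 10^-5.
Var(Ŷ) = 42069² · (6.9592479 × 10^-5) = 123164.82.

123200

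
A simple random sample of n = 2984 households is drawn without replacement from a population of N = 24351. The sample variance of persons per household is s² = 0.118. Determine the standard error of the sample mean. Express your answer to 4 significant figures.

Under SRS without replacement, Var(ȳ) = (1 − f)·s²/n with f = n/N = 2984/24351 = 0.12254117.
Var(ȳ) = (1 − 0.12254117)·0.118/2984 = 0.87745883·3.9544236 × 10^-5 = 3.4698439 × 10^-5.
SE(ȳ) = √(3.4698439 × 10^-5) = 0.005891.

0.005891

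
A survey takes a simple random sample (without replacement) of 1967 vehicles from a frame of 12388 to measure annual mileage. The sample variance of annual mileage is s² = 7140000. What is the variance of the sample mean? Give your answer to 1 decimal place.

Under SRS without replacement, Var(ȳ) = (1 − f)·s²/n with f = n/N = 1967/12388 = 0.15878269.
Var(ȳ) = (1 − 0.15878269)·7140000/1967 = 0.84121731·3629.8932 = 3053.529.

3053.5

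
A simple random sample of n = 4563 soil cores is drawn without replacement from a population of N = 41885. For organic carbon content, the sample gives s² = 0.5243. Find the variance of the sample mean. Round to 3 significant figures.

1.02 × 10^-4

Under SRS without replacement, Var(ȳ) = (1 − f)·s²/n with f = n/N = 4563/41885 = 0.10894115.
Var(ȳ) = (1 − 0.10894115)·0.5243/4563 = 0.89105885·1.1490248 × 10^-4 = 1.0238487 × 10^-4.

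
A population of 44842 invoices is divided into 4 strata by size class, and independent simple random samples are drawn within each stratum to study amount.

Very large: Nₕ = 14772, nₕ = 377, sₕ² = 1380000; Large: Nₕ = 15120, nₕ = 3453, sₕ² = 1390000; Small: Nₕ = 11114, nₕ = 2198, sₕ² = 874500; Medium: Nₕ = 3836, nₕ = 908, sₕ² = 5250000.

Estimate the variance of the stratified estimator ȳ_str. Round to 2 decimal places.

Var(ȳ_str) = Σₕ Wₕ²(1 − fₕ)sₕ²/nₕ with Wₕ = Nₕ/N, N = 44842.
Very large: Wₕ = 0.32942331; term = 0.32942331²·(1 − 0.02552126)·1380000/377 = 387.09606.
Large: Wₕ = 0.33718389; term = 0.33718389²·(1 − 0.22837302)·1390000/3453 = 35.315004.
Small: Wₕ = 0.24784800; term = 0.24784800²·(1 − 0.19776858)·874500/2198 = 19.606615.
Medium: Wₕ = 0.08554480; term = 0.08554480²·(1 − 0.23670490)·5250000/908 = 32.29633.
Sum = 474.31401.

474.31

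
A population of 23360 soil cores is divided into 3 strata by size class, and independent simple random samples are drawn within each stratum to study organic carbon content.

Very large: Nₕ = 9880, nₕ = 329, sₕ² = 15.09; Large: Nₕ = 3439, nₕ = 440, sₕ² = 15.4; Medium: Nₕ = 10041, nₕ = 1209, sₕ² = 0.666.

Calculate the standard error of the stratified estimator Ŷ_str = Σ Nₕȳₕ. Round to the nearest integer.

Var(Ŷ_str) = Σₕ Nₕ²(1 − fₕ)sₕ²/nₕ.
Very large: 9880²·(1 − 329/9880)·15.09/329 = 4.3281184 × 10^6.
Large: 3439²·(1 − 440/3439)·15.4/440 = 360974.64.
Medium: 10041²·(1 − 1209/10041)·0.666/1209 = 48852.181.
Sum = 4.7379452 × 10^6.
SE = √(4.7379452 × 10^6) = 2177.

2177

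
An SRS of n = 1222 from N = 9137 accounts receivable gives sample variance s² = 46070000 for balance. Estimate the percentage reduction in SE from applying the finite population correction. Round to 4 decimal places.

f = n/N = 1222/9137 = 0.13374193.
SE_no-fpc = √(s²/n) = 194.16614; SE_fpc = √((1−f)s²/n) = 180.71623.
Ratio = √(1−f) = 0.93072986. Reduction = 100·(1 − 0.93072986) = 6.9270%.

6.9270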